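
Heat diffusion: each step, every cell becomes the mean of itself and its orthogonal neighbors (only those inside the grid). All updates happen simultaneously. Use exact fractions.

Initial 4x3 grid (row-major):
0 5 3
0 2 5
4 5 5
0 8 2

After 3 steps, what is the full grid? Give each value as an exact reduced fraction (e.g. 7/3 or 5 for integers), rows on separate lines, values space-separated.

Answer: 5089/2160 6949/2400 3757/1080
18757/7200 6397/2000 13591/3600
2473/800 3771/1000 2461/600
1303/360 18893/4800 3161/720

Derivation:
After step 1:
  5/3 5/2 13/3
  3/2 17/5 15/4
  9/4 24/5 17/4
  4 15/4 5
After step 2:
  17/9 119/40 127/36
  529/240 319/100 59/15
  251/80 369/100 89/20
  10/3 351/80 13/3
After step 3:
  5089/2160 6949/2400 3757/1080
  18757/7200 6397/2000 13591/3600
  2473/800 3771/1000 2461/600
  1303/360 18893/4800 3161/720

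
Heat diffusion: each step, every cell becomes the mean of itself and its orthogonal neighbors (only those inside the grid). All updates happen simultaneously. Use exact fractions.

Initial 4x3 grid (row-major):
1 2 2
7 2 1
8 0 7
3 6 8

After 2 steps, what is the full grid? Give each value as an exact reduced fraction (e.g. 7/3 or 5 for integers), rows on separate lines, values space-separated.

Answer: 115/36 183/80 77/36
221/60 13/4 83/30
289/60 79/20 93/20
173/36 1291/240 61/12

Derivation:
After step 1:
  10/3 7/4 5/3
  9/2 12/5 3
  9/2 23/5 4
  17/3 17/4 7
After step 2:
  115/36 183/80 77/36
  221/60 13/4 83/30
  289/60 79/20 93/20
  173/36 1291/240 61/12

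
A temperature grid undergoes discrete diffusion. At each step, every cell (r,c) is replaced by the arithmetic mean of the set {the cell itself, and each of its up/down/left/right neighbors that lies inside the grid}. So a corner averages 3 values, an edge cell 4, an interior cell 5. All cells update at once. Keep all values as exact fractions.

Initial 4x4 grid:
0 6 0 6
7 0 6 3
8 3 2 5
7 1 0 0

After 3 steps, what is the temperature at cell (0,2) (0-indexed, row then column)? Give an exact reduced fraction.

Answer: 1451/400

Derivation:
Step 1: cell (0,2) = 9/2
Step 2: cell (0,2) = 14/5
Step 3: cell (0,2) = 1451/400
Full grid after step 3:
  2081/540 11347/3600 1451/400 1217/360
  13807/3600 5711/1500 3011/1000 268/75
  16087/3600 397/120 1141/375 1147/450
  4399/1080 3073/900 2009/900 307/135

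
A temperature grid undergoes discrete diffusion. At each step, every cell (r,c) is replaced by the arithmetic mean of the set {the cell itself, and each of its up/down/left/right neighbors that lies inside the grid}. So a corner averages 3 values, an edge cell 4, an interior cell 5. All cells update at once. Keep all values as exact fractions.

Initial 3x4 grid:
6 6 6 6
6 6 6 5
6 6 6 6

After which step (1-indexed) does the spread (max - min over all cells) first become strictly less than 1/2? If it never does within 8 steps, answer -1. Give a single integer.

Answer: 1

Derivation:
Step 1: max=6, min=17/3, spread=1/3
  -> spread < 1/2 first at step 1
Step 2: max=6, min=1373/240, spread=67/240
Step 3: max=6, min=12523/2160, spread=437/2160
Step 4: max=5991/1000, min=5026469/864000, spread=29951/172800
Step 5: max=20171/3375, min=45440179/7776000, spread=206761/1555200
Step 6: max=32234329/5400000, min=18206204429/3110400000, spread=14430763/124416000
Step 7: max=2574347273/432000000, min=1094636258311/186624000000, spread=139854109/1492992000
Step 8: max=231428771023/38880000000, min=65762168109749/11197440000000, spread=7114543559/89579520000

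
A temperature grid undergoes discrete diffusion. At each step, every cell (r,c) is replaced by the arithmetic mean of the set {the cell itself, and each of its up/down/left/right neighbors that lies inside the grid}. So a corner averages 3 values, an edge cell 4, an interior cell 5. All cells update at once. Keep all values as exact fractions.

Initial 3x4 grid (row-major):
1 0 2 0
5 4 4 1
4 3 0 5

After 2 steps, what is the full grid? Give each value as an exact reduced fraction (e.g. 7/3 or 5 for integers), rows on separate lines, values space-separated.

Answer: 29/12 169/80 129/80 5/3
127/40 67/25 62/25 77/40
41/12 259/80 199/80 5/2

Derivation:
After step 1:
  2 7/4 3/2 1
  7/2 16/5 11/5 5/2
  4 11/4 3 2
After step 2:
  29/12 169/80 129/80 5/3
  127/40 67/25 62/25 77/40
  41/12 259/80 199/80 5/2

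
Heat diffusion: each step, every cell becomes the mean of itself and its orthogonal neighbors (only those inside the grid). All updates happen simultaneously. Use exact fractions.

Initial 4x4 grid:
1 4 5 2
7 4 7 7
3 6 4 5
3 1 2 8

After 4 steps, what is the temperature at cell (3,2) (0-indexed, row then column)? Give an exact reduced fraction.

Step 1: cell (3,2) = 15/4
Step 2: cell (3,2) = 331/80
Step 3: cell (3,2) = 3387/800
Step 4: cell (3,2) = 104849/24000
Full grid after step 4:
  1673/400 159689/36000 503771/108000 317923/64800
  37801/9000 8689/2000 860653/180000 1073107/216000
  104263/27000 756821/180000 34277/7500 354017/72000
  9587/2592 832169/216000 104849/24000 25309/5400

Answer: 104849/24000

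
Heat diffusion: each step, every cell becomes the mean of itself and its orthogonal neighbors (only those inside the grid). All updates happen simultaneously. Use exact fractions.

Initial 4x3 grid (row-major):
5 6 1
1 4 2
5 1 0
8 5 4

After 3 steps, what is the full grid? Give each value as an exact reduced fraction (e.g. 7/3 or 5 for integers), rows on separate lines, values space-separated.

After step 1:
  4 4 3
  15/4 14/5 7/4
  15/4 3 7/4
  6 9/2 3
After step 2:
  47/12 69/20 35/12
  143/40 153/50 93/40
  33/8 79/25 19/8
  19/4 33/8 37/12
After step 3:
  1313/360 4003/1200 1043/360
  4403/1200 1557/500 3203/1200
  1561/400 3369/1000 3283/1200
  13/3 9071/2400 115/36

Answer: 1313/360 4003/1200 1043/360
4403/1200 1557/500 3203/1200
1561/400 3369/1000 3283/1200
13/3 9071/2400 115/36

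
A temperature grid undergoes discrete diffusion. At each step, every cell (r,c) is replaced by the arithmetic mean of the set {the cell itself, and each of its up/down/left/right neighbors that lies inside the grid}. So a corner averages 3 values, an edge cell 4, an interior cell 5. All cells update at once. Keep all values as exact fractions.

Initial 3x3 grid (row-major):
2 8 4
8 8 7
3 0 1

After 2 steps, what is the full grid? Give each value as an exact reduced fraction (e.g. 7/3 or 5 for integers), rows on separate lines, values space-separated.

Answer: 67/12 721/120 101/18
1267/240 499/100 101/20
143/36 233/60 32/9

Derivation:
After step 1:
  6 11/2 19/3
  21/4 31/5 5
  11/3 3 8/3
After step 2:
  67/12 721/120 101/18
  1267/240 499/100 101/20
  143/36 233/60 32/9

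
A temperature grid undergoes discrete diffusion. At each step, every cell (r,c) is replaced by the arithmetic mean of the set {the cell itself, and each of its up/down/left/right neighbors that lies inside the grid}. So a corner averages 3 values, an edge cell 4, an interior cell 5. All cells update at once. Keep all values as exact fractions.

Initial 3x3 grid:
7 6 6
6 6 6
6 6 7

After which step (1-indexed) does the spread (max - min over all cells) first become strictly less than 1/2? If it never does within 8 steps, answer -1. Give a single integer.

Answer: 1

Derivation:
Step 1: max=19/3, min=6, spread=1/3
  -> spread < 1/2 first at step 1
Step 2: max=113/18, min=295/48, spread=19/144
Step 3: max=17849/2880, min=443/72, spread=43/960
Step 4: max=80287/12960, min=1066903/172800, spread=10771/518400
Step 5: max=64129241/10368000, min=1601083/259200, spread=85921/10368000
Step 6: max=288516703/46656000, min=3844563127/622080000, spread=6978739/1866240000
Step 7: max=230763600569/37324800000, min=24031255007/3888000000, spread=317762509/186624000000
Step 8: max=1442193062929/233280000000, min=13843308105943/2239488000000, spread=8726490877/11197440000000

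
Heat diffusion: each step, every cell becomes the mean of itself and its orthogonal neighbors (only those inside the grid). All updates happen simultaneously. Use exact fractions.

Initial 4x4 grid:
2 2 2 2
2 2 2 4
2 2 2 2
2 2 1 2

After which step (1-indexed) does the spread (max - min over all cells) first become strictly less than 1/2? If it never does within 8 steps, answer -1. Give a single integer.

Answer: 4

Derivation:
Step 1: max=8/3, min=5/3, spread=1
Step 2: max=151/60, min=209/120, spread=31/40
Step 3: max=1291/540, min=2233/1200, spread=5723/10800
Step 4: max=37153/16200, min=20693/10800, spread=12227/32400
  -> spread < 1/2 first at step 4
Step 5: max=1099267/486000, min=417923/216000, spread=635761/1944000
Step 6: max=8079679/3645000, min=756611/388800, spread=7891607/29160000
Step 7: max=958556611/437400000, min=22901651/11664000, spread=199489397/874800000
Step 8: max=14214341339/6561000000, min=17276580623/8748000000, spread=5027623487/26244000000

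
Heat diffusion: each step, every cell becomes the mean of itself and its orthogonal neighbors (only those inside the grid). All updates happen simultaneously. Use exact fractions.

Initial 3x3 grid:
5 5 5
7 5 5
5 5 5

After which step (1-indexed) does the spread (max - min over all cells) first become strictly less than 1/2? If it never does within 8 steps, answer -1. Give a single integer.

Step 1: max=17/3, min=5, spread=2/3
Step 2: max=667/120, min=5, spread=67/120
Step 3: max=5837/1080, min=507/100, spread=1807/5400
  -> spread < 1/2 first at step 3
Step 4: max=2317963/432000, min=13861/2700, spread=33401/144000
Step 5: max=20669933/3888000, min=1393391/270000, spread=3025513/19440000
Step 6: max=8240926867/1555200000, min=74755949/14400000, spread=53531/497664
Step 7: max=492592925849/93312000000, min=20231116051/3888000000, spread=450953/5971968
Step 8: max=29502503560603/5598720000000, min=2433808610519/466560000000, spread=3799043/71663616

Answer: 3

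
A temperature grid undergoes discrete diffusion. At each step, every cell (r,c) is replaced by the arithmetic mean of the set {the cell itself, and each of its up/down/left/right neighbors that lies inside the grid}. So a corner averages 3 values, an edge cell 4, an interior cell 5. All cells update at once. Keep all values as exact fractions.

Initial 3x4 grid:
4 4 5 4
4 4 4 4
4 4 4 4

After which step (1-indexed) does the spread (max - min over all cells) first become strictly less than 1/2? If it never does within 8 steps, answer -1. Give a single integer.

Answer: 1

Derivation:
Step 1: max=13/3, min=4, spread=1/3
  -> spread < 1/2 first at step 1
Step 2: max=511/120, min=4, spread=31/120
Step 3: max=4531/1080, min=4, spread=211/1080
Step 4: max=448897/108000, min=7247/1800, spread=14077/108000
Step 5: max=4028407/972000, min=435683/108000, spread=5363/48600
Step 6: max=120380809/29160000, min=242869/60000, spread=93859/1166400
Step 7: max=7208674481/1749600000, min=394136467/97200000, spread=4568723/69984000
Step 8: max=431684435629/104976000000, min=11845618889/2916000000, spread=8387449/167961600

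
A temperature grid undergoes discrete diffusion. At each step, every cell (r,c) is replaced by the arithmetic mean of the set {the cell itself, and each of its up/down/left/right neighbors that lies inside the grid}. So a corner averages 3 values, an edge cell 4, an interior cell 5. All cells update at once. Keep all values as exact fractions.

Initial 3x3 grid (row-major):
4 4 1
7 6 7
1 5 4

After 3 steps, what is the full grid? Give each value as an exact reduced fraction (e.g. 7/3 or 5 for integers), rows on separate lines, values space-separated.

Answer: 1117/240 7059/1600 3271/720
32603/7200 28597/6000 32603/7200
5059/1080 16439/3600 5179/1080

Derivation:
After step 1:
  5 15/4 4
  9/2 29/5 9/2
  13/3 4 16/3
After step 2:
  53/12 371/80 49/12
  589/120 451/100 589/120
  77/18 73/15 83/18
After step 3:
  1117/240 7059/1600 3271/720
  32603/7200 28597/6000 32603/7200
  5059/1080 16439/3600 5179/1080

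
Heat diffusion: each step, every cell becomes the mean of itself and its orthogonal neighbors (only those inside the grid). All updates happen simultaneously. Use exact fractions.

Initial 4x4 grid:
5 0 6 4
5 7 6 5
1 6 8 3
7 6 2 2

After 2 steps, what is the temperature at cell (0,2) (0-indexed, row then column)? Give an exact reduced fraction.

Answer: 199/40

Derivation:
Step 1: cell (0,2) = 4
Step 2: cell (0,2) = 199/40
Full grid after step 2:
  37/9 499/120 199/40 9/2
  1043/240 129/25 247/50 51/10
  1171/240 127/25 26/5 49/12
  44/9 1201/240 205/48 34/9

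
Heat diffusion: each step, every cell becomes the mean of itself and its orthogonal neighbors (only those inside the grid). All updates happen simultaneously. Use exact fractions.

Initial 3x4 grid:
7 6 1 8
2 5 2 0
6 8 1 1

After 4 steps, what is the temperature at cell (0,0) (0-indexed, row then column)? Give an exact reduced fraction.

Answer: 50299/10800

Derivation:
Step 1: cell (0,0) = 5
Step 2: cell (0,0) = 59/12
Step 3: cell (0,0) = 97/20
Step 4: cell (0,0) = 50299/10800
Full grid after step 4:
  50299/10800 6437/1500 7031/2000 134291/43200
  1017623/216000 372307/90000 1221203/360000 2385397/864000
  74411/16200 55433/13500 170587/54000 349973/129600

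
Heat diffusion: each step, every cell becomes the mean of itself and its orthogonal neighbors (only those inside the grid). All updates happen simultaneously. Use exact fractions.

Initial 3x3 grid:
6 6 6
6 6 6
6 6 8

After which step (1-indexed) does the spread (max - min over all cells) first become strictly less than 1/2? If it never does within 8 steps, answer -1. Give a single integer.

Step 1: max=20/3, min=6, spread=2/3
Step 2: max=59/9, min=6, spread=5/9
Step 3: max=689/108, min=6, spread=41/108
  -> spread < 1/2 first at step 3
Step 4: max=41011/6480, min=1091/180, spread=347/1296
Step 5: max=2439737/388800, min=10957/1800, spread=2921/15552
Step 6: max=145796539/23328000, min=1321483/216000, spread=24611/186624
Step 7: max=8716802033/1399680000, min=29816741/4860000, spread=207329/2239488
Step 8: max=521914752451/83980800000, min=1594001599/259200000, spread=1746635/26873856

Answer: 3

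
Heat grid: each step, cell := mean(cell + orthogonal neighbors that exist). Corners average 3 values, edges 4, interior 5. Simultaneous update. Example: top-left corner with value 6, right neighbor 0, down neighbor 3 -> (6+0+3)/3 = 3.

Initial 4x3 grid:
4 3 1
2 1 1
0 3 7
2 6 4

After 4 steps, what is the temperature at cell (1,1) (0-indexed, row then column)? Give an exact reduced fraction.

Answer: 921143/360000

Derivation:
Step 1: cell (1,1) = 2
Step 2: cell (1,1) = 119/50
Step 3: cell (1,1) = 3643/1500
Step 4: cell (1,1) = 921143/360000
Full grid after step 4:
  98021/43200 1989487/864000 313613/129600
  2674/1125 921143/360000 584533/216000
  147487/54000 1075393/360000 714073/216000
  389453/129600 2933897/864000 471503/129600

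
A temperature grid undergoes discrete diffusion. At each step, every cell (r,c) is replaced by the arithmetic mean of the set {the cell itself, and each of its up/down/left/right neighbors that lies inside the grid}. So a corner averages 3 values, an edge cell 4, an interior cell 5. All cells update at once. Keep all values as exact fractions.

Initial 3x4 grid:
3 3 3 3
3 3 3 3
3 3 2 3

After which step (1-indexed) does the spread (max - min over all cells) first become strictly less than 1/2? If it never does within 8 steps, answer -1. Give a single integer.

Answer: 1

Derivation:
Step 1: max=3, min=8/3, spread=1/3
  -> spread < 1/2 first at step 1
Step 2: max=3, min=329/120, spread=31/120
Step 3: max=3, min=3029/1080, spread=211/1080
Step 4: max=5353/1800, min=307103/108000, spread=14077/108000
Step 5: max=320317/108000, min=2775593/972000, spread=5363/48600
Step 6: max=177131/60000, min=83739191/29160000, spread=93859/1166400
Step 7: max=286263533/97200000, min=5038525519/1749600000, spread=4568723/69984000
Step 8: max=8566381111/2916000000, min=303147564371/104976000000, spread=8387449/167961600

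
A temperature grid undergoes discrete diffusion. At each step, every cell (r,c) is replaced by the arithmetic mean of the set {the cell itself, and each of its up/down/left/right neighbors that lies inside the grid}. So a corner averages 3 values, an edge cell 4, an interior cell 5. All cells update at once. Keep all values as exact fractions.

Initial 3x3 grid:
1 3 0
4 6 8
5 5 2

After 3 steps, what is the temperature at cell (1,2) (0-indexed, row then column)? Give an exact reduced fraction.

Answer: 3689/900

Derivation:
Step 1: cell (1,2) = 4
Step 2: cell (1,2) = 67/15
Step 3: cell (1,2) = 3689/900
Full grid after step 3:
  3851/1080 25187/7200 4091/1080
  1757/450 2099/500 3689/900
  4811/1080 31987/7200 1657/360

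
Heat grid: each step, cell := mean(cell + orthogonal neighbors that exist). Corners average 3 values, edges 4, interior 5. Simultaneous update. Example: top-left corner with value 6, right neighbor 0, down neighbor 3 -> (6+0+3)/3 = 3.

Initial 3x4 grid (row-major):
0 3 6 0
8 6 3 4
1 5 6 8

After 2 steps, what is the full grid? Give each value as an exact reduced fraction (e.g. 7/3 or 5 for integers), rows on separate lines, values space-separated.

After step 1:
  11/3 15/4 3 10/3
  15/4 5 5 15/4
  14/3 9/2 11/2 6
After step 2:
  67/18 185/48 181/48 121/36
  205/48 22/5 89/20 217/48
  155/36 59/12 21/4 61/12

Answer: 67/18 185/48 181/48 121/36
205/48 22/5 89/20 217/48
155/36 59/12 21/4 61/12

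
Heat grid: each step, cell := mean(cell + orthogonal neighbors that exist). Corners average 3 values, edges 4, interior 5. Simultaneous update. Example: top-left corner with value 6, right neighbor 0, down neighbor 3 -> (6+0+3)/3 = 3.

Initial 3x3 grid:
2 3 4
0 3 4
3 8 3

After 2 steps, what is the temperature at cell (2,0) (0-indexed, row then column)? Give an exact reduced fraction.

Step 1: cell (2,0) = 11/3
Step 2: cell (2,0) = 119/36
Full grid after step 2:
  20/9 179/60 61/18
  41/15 327/100 473/120
  119/36 991/240 17/4

Answer: 119/36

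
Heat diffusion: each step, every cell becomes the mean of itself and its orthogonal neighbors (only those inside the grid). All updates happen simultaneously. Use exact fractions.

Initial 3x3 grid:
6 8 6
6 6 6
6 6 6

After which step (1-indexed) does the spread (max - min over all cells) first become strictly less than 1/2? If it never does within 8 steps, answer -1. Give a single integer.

Answer: 3

Derivation:
Step 1: max=20/3, min=6, spread=2/3
Step 2: max=787/120, min=6, spread=67/120
Step 3: max=6917/1080, min=607/100, spread=1807/5400
  -> spread < 1/2 first at step 3
Step 4: max=2749963/432000, min=16561/2700, spread=33401/144000
Step 5: max=24557933/3888000, min=1663391/270000, spread=3025513/19440000
Step 6: max=9796126867/1555200000, min=89155949/14400000, spread=53531/497664
Step 7: max=585904925849/93312000000, min=24119116051/3888000000, spread=450953/5971968
Step 8: max=35101223560603/5598720000000, min=2900368610519/466560000000, spread=3799043/71663616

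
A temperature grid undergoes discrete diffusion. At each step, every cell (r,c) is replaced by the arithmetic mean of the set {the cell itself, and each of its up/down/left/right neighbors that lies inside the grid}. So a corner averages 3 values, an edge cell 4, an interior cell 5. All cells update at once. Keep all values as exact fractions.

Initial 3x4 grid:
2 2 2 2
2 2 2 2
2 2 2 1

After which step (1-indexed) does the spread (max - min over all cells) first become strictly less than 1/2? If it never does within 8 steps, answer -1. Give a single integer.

Step 1: max=2, min=5/3, spread=1/3
  -> spread < 1/2 first at step 1
Step 2: max=2, min=31/18, spread=5/18
Step 3: max=2, min=391/216, spread=41/216
Step 4: max=2, min=47623/25920, spread=4217/25920
Step 5: max=14321/7200, min=2901251/1555200, spread=38417/311040
Step 6: max=285403/144000, min=175423789/93312000, spread=1903471/18662400
Step 7: max=8524241/4320000, min=10596450911/5598720000, spread=18038617/223948800
Step 8: max=764673241/388800000, min=638578217149/335923200000, spread=883978523/13436928000

Answer: 1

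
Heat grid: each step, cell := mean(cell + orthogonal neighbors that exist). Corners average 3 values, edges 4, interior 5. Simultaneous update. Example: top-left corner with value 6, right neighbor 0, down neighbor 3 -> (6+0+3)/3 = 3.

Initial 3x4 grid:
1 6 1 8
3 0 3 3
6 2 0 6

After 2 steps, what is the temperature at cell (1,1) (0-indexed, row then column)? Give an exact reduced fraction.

Answer: 107/50

Derivation:
Step 1: cell (1,1) = 14/5
Step 2: cell (1,1) = 107/50
Full grid after step 2:
  47/18 379/120 119/40 9/2
  123/40 107/50 329/100 67/20
  49/18 673/240 183/80 43/12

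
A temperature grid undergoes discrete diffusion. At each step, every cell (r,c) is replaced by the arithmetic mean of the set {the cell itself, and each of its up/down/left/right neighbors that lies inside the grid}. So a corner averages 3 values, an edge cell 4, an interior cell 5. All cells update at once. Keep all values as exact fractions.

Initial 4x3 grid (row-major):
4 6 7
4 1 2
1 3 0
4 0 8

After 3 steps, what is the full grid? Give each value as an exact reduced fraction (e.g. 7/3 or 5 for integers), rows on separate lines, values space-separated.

Answer: 2083/540 26947/7200 2839/720
10811/3600 20101/6000 7549/2400
4963/1800 1837/750 21427/7200
1025/432 40099/14400 565/216

Derivation:
After step 1:
  14/3 9/2 5
  5/2 16/5 5/2
  3 1 13/4
  5/3 15/4 8/3
After step 2:
  35/9 521/120 4
  401/120 137/50 279/80
  49/24 71/25 113/48
  101/36 109/48 29/9
After step 3:
  2083/540 26947/7200 2839/720
  10811/3600 20101/6000 7549/2400
  4963/1800 1837/750 21427/7200
  1025/432 40099/14400 565/216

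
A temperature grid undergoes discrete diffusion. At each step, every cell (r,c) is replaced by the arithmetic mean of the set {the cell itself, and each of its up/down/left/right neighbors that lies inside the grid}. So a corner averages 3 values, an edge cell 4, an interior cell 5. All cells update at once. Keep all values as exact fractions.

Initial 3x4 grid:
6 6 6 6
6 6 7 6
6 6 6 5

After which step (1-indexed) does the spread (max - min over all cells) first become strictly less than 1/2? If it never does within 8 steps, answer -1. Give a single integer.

Step 1: max=25/4, min=17/3, spread=7/12
Step 2: max=613/100, min=53/9, spread=217/900
  -> spread < 1/2 first at step 2
Step 3: max=14663/2400, min=802/135, spread=3647/21600
Step 4: max=48649/8000, min=97021/16200, spread=59729/648000
Step 5: max=13104997/2160000, min=5835569/972000, spread=1233593/19440000
Step 6: max=32738027/5400000, min=175497623/29160000, spread=3219307/72900000
Step 7: max=4710204817/777600000, min=21081348989/3499200000, spread=1833163/55987200
Step 8: max=282469070003/46656000000, min=1266060414451/209952000000, spread=80806409/3359232000

Answer: 2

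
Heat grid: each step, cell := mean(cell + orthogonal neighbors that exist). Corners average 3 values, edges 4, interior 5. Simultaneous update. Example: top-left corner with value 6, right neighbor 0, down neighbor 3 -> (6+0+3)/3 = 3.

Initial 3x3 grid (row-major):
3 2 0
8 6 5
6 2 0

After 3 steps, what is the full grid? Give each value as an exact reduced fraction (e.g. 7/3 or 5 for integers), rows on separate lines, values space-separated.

After step 1:
  13/3 11/4 7/3
  23/4 23/5 11/4
  16/3 7/2 7/3
After step 2:
  77/18 841/240 47/18
  1201/240 387/100 721/240
  175/36 473/120 103/36
After step 3:
  4603/1080 51347/14400 3283/1080
  64847/14400 23189/6000 44447/14400
  9941/2160 27961/7200 7061/2160

Answer: 4603/1080 51347/14400 3283/1080
64847/14400 23189/6000 44447/14400
9941/2160 27961/7200 7061/2160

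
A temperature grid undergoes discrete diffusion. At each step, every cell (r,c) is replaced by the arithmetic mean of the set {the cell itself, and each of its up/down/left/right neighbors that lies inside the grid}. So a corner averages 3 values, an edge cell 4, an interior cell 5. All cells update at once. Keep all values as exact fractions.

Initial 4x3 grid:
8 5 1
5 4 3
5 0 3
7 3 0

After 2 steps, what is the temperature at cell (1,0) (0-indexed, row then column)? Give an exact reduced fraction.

Answer: 383/80

Derivation:
Step 1: cell (1,0) = 11/2
Step 2: cell (1,0) = 383/80
Full grid after step 2:
  16/3 169/40 41/12
  383/80 383/100 213/80
  71/16 293/100 37/16
  47/12 25/8 2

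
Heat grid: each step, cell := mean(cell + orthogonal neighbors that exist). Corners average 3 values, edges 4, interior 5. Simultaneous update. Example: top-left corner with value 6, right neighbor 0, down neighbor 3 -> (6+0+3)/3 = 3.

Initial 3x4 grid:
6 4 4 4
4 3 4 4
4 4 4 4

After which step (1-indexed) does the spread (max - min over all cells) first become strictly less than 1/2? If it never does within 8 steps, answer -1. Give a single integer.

Step 1: max=14/3, min=15/4, spread=11/12
Step 2: max=79/18, min=311/80, spread=361/720
Step 3: max=4589/1080, min=3139/800, spread=7027/21600
  -> spread < 1/2 first at step 3
Step 4: max=540917/129600, min=94523/24000, spread=9529/40500
Step 5: max=32121193/7776000, min=426469/108000, spread=56617/311040
Step 6: max=1913639087/466560000, min=51317917/12960000, spread=2647763/18662400
Step 7: max=114290153533/27993600000, min=3086631803/777600000, spread=25371269/223948800
Step 8: max=6834017598647/1679616000000, min=185642141077/46656000000, spread=1207204159/13436928000

Answer: 3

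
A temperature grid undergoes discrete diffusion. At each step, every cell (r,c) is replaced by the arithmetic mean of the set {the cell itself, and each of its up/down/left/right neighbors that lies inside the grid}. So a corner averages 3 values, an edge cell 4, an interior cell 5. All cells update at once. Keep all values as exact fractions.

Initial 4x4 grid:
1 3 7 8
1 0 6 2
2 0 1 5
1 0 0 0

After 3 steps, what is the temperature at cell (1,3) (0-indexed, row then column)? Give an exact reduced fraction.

Answer: 29281/7200

Derivation:
Step 1: cell (1,3) = 21/4
Step 2: cell (1,3) = 967/240
Step 3: cell (1,3) = 29281/7200
Full grid after step 3:
  911/432 20203/7200 30451/7200 2533/540
  5429/3600 13741/6000 4741/1500 29281/7200
  259/240 251/200 12817/6000 17737/7200
  29/40 11/12 1049/900 3799/2160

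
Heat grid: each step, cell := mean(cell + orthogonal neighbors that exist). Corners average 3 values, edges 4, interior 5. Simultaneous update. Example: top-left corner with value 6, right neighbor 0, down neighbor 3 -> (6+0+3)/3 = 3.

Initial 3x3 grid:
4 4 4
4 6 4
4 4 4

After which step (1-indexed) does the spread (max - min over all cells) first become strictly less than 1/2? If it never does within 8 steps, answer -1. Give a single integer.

Step 1: max=9/2, min=4, spread=1/2
Step 2: max=112/25, min=169/40, spread=51/200
  -> spread < 1/2 first at step 2
Step 3: max=10423/2400, min=767/180, spread=589/7200
Step 4: max=64943/15000, min=617081/144000, spread=31859/720000
Step 5: max=37251607/8640000, min=3864721/900000, spread=751427/43200000
Step 6: max=232634687/54000000, min=2228663129/518400000, spread=23149331/2592000000
Step 7: max=133898654263/31104000000, min=13934931889/3240000000, spread=616540643/155520000000
Step 8: max=836712453983/194400000000, min=8028892008761/1866240000000, spread=17737747379/9331200000000

Answer: 2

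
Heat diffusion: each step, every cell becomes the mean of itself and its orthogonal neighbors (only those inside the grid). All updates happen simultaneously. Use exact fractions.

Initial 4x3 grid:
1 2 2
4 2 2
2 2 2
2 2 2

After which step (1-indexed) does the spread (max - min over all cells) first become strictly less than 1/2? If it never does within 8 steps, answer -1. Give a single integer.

Answer: 2

Derivation:
Step 1: max=5/2, min=7/4, spread=3/4
Step 2: max=569/240, min=23/12, spread=109/240
  -> spread < 1/2 first at step 2
Step 3: max=1781/800, min=2, spread=181/800
Step 4: max=474383/216000, min=88231/43200, spread=923/6000
Step 5: max=517423/240000, min=222181/108000, spread=213187/2160000
Step 6: max=417332807/194400000, min=22418099/10800000, spread=552281/7776000
Step 7: max=59711037947/27993600000, min=404936713/194400000, spread=56006051/1119744000
Step 8: max=1488662518367/699840000000, min=12196574171/5832000000, spread=25073617847/699840000000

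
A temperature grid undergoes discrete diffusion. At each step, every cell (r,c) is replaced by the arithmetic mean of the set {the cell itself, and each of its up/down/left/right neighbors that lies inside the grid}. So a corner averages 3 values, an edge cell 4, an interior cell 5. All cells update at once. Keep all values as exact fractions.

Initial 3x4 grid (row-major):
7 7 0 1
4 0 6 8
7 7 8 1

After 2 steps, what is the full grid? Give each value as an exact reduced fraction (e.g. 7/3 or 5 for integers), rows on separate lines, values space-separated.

Answer: 14/3 89/20 18/5 7/2
213/40 227/50 111/25 64/15
16/3 109/20 79/15 91/18

Derivation:
After step 1:
  6 7/2 7/2 3
  9/2 24/5 22/5 4
  6 11/2 11/2 17/3
After step 2:
  14/3 89/20 18/5 7/2
  213/40 227/50 111/25 64/15
  16/3 109/20 79/15 91/18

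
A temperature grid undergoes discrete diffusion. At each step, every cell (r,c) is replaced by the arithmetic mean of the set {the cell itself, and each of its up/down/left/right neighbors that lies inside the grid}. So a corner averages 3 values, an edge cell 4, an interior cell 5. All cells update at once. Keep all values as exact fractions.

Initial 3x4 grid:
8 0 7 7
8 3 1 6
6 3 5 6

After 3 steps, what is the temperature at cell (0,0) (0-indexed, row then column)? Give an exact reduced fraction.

Step 1: cell (0,0) = 16/3
Step 2: cell (0,0) = 193/36
Step 3: cell (0,0) = 1049/216
Full grid after step 3:
  1049/216 33869/7200 32569/7200 11089/2160
  8117/1600 4367/1000 27887/6000 8711/1800
  2105/432 16697/3600 7861/1800 664/135

Answer: 1049/216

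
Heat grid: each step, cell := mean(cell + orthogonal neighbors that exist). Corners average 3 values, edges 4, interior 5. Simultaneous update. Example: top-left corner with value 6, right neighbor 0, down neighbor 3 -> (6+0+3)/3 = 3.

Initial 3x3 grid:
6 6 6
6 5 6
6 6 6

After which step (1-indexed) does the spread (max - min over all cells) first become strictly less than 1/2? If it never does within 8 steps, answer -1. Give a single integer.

Step 1: max=6, min=23/4, spread=1/4
  -> spread < 1/2 first at step 1
Step 2: max=471/80, min=144/25, spread=51/400
Step 3: max=2113/360, min=27977/4800, spread=589/14400
Step 4: max=1686919/288000, min=175057/30000, spread=31859/1440000
Step 5: max=10535279/1800000, min=100988393/17280000, spread=751427/86400000
Step 6: max=6065736871/1036800000, min=631365313/108000000, spread=23149331/5184000000
Step 7: max=37905068111/6480000000, min=363765345737/62208000000, spread=616540643/311040000000
Step 8: max=21830947991239/3732480000000, min=2273687546017/388800000000, spread=17737747379/18662400000000

Answer: 1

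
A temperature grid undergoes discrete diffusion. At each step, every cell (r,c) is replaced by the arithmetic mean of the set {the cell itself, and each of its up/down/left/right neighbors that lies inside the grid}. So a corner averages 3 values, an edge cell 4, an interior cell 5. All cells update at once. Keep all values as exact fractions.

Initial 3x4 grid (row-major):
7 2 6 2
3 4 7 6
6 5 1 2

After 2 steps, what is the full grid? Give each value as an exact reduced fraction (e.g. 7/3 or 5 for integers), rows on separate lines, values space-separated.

Answer: 55/12 43/10 277/60 79/18
67/15 91/20 17/4 1003/240
41/9 997/240 311/80 11/3

Derivation:
After step 1:
  4 19/4 17/4 14/3
  5 21/5 24/5 17/4
  14/3 4 15/4 3
After step 2:
  55/12 43/10 277/60 79/18
  67/15 91/20 17/4 1003/240
  41/9 997/240 311/80 11/3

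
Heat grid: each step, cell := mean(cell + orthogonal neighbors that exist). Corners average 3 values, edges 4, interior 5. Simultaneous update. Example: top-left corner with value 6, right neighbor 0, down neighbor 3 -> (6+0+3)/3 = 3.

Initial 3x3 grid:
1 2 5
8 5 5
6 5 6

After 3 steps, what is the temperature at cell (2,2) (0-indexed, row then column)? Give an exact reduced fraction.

Answer: 2275/432

Derivation:
Step 1: cell (2,2) = 16/3
Step 2: cell (2,2) = 193/36
Step 3: cell (2,2) = 2275/432
Full grid after step 3:
  1865/432 12181/2880 313/72
  1163/240 1453/300 13841/2880
  1163/216 7673/1440 2275/432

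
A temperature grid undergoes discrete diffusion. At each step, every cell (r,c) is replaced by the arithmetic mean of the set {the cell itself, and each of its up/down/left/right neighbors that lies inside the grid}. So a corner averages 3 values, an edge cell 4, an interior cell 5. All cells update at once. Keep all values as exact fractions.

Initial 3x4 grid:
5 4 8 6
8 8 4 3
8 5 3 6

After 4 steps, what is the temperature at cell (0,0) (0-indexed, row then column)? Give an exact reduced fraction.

Answer: 160801/25920

Derivation:
Step 1: cell (0,0) = 17/3
Step 2: cell (0,0) = 115/18
Step 3: cell (0,0) = 838/135
Step 4: cell (0,0) = 160801/25920
Full grid after step 4:
  160801/25920 254171/43200 238679/43200 135739/25920
  1072259/172800 16999/2880 3077/576 878141/172800
  53717/8640 10429/1800 18967/3600 4727/960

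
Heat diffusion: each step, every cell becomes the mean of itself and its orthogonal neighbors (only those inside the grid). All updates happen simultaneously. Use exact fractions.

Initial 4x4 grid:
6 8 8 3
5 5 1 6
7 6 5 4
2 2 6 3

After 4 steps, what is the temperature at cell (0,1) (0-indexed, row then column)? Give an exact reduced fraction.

Answer: 1189313/216000

Derivation:
Step 1: cell (0,1) = 27/4
Step 2: cell (0,1) = 277/48
Step 3: cell (0,1) = 1667/288
Step 4: cell (0,1) = 1189313/216000
Full grid after step 4:
  7423/1296 1189313/216000 1130833/216000 317629/64800
  1156913/216000 473023/90000 876427/180000 511619/108000
  1054513/216000 847447/180000 206213/45000 475771/108000
  292609/64800 480209/108000 466321/108000 8737/2025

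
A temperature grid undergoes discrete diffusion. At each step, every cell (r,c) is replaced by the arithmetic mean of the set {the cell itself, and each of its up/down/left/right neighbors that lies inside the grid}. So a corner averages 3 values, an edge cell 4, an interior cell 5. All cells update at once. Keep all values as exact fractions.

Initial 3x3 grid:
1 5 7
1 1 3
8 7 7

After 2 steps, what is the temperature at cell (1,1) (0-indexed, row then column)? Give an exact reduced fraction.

Step 1: cell (1,1) = 17/5
Step 2: cell (1,1) = 199/50
Full grid after step 2:
  103/36 427/120 13/3
  829/240 199/50 557/120
  83/18 403/80 191/36

Answer: 199/50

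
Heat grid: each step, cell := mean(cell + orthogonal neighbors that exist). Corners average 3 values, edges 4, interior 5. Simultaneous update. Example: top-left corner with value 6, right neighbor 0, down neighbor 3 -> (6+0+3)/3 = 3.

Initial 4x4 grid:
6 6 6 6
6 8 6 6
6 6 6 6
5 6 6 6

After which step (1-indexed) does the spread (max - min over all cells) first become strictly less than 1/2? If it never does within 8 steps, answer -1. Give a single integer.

Answer: 3

Derivation:
Step 1: max=13/2, min=17/3, spread=5/6
Step 2: max=161/25, min=103/18, spread=323/450
Step 3: max=7567/1200, min=42613/7200, spread=2789/7200
  -> spread < 1/2 first at step 3
Step 4: max=135359/21600, min=12044/2025, spread=20669/64800
Step 5: max=6726919/1080000, min=7777793/1296000, spread=1472549/6480000
Step 6: max=120782963/19440000, min=8785549/1458000, spread=10926929/58320000
Step 7: max=3610340693/583200000, min=35235852493/5832000000, spread=867554437/5832000000
Step 8: max=108098897459/17496000000, min=352969048063/58320000000, spread=22081830401/174960000000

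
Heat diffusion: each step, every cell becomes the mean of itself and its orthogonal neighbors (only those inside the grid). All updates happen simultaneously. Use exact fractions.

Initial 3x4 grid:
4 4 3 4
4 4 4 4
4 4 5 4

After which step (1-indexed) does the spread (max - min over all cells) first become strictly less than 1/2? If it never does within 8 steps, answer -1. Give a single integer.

Step 1: max=13/3, min=11/3, spread=2/3
Step 2: max=101/24, min=91/24, spread=5/12
  -> spread < 1/2 first at step 2
Step 3: max=893/216, min=835/216, spread=29/108
Step 4: max=221/54, min=211/54, spread=5/27
Step 5: max=10535/2592, min=10201/2592, spread=167/1296
Step 6: max=31457/7776, min=30751/7776, spread=353/3888
Step 7: max=752491/186624, min=740501/186624, spread=5995/93312
Step 8: max=4504535/1119744, min=4453417/1119744, spread=25559/559872

Answer: 2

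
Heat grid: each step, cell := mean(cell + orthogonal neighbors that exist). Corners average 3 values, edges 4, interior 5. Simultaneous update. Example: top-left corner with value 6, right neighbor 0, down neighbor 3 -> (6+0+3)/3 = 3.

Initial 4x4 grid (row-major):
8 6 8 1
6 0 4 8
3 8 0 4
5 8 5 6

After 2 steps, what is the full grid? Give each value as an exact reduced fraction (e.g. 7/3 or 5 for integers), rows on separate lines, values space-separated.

Answer: 197/36 1303/240 239/48 44/9
1273/240 447/100 22/5 221/48
1133/240 124/25 17/4 359/80
52/9 1223/240 409/80 19/4

Derivation:
After step 1:
  20/3 11/2 19/4 17/3
  17/4 24/5 4 17/4
  11/2 19/5 21/5 9/2
  16/3 13/2 19/4 5
After step 2:
  197/36 1303/240 239/48 44/9
  1273/240 447/100 22/5 221/48
  1133/240 124/25 17/4 359/80
  52/9 1223/240 409/80 19/4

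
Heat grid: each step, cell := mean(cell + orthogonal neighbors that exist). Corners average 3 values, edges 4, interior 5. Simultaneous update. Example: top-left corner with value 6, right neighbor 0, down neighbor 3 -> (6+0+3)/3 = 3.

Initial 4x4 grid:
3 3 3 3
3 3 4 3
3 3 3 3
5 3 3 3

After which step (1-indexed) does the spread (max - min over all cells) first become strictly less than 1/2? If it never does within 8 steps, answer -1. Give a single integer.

Answer: 3

Derivation:
Step 1: max=11/3, min=3, spread=2/3
Step 2: max=32/9, min=3, spread=5/9
Step 3: max=365/108, min=2461/800, spread=6553/21600
  -> spread < 1/2 first at step 3
Step 4: max=27083/8100, min=7447/2400, spread=3119/12960
Step 5: max=399607/121500, min=89929/28800, spread=647009/3888000
Step 6: max=4764391/1458000, min=202878979/64800000, spread=79845589/583200000
Step 7: max=283782473/87480000, min=913233407/291600000, spread=98124509/874800000
Step 8: max=5299121897/1640250000, min=27437586371/8748000000, spread=2473191239/26244000000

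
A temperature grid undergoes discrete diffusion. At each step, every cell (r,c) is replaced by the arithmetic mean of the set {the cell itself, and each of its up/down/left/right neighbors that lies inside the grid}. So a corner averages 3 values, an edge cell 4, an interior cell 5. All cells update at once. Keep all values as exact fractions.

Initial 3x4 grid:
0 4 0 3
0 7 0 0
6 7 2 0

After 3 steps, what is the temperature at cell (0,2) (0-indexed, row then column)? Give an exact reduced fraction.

Answer: 369/200

Derivation:
Step 1: cell (0,2) = 7/4
Step 2: cell (0,2) = 73/40
Step 3: cell (0,2) = 369/200
Full grid after step 3:
  5711/2160 9007/3600 369/200 971/720
  47933/14400 8891/3000 3253/1500 19703/14400
  1027/270 25589/7200 17509/7200 1739/1080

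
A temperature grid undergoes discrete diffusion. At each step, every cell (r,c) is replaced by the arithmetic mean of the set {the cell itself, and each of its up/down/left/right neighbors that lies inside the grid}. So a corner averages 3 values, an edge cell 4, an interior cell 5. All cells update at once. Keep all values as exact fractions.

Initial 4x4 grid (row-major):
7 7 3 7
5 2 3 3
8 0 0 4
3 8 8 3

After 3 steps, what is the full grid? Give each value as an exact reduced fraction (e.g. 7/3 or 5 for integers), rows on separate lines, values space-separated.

After step 1:
  19/3 19/4 5 13/3
  11/2 17/5 11/5 17/4
  4 18/5 3 5/2
  19/3 19/4 19/4 5
After step 2:
  199/36 1169/240 977/240 163/36
  577/120 389/100 357/100 797/240
  583/120 15/4 321/100 59/16
  181/36 583/120 35/8 49/12
After step 3:
  10949/2160 33047/7200 30671/7200 4291/1080
  2147/450 25067/6000 10837/3000 27191/7200
  83/18 617/150 7437/2000 8581/2400
  1327/270 1621/360 2479/600 583/144

Answer: 10949/2160 33047/7200 30671/7200 4291/1080
2147/450 25067/6000 10837/3000 27191/7200
83/18 617/150 7437/2000 8581/2400
1327/270 1621/360 2479/600 583/144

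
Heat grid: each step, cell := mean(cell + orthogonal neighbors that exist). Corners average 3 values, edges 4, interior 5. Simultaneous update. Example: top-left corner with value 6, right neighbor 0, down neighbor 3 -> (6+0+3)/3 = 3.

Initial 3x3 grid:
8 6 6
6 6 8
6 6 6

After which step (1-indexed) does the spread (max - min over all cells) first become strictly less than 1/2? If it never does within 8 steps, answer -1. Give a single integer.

Step 1: max=20/3, min=6, spread=2/3
Step 2: max=787/120, min=37/6, spread=47/120
  -> spread < 1/2 first at step 2
Step 3: max=3541/540, min=251/40, spread=61/216
Step 4: max=211037/32400, min=136433/21600, spread=511/2592
Step 5: max=12623089/1944000, min=8235851/1296000, spread=4309/31104
Step 6: max=754823633/116640000, min=165218099/25920000, spread=36295/373248
Step 7: max=45199443901/6998400000, min=29814449059/4665600000, spread=305773/4478976
Step 8: max=2707521511397/419904000000, min=1791597929473/279936000000, spread=2575951/53747712

Answer: 2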